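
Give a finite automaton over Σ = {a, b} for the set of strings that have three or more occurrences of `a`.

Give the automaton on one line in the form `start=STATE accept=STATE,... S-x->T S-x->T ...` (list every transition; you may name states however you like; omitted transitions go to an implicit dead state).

start=q0 accept=q3,q4 q0-a->q1 q0-b->q0 q1-a->q2 q1-b->q1 q2-a->q3 q2-b->q2 q3-a->q4 q3-b->q3 q4-a->q4 q4-b->q4

Only the number of `a`s matters, and only up to 4. Make a chain q0 → q1 → q2 → q3 → q4 advanced by each `a` (with q4 absorbing); every other symbol self-loops. The accepting set is {q3, q4}.
5 states suffice.
        a   b  
>  q0   q1  q0 
   q1   q2  q1 
   q2   q3  q2 
 * q3   q4  q3 
 * q4   q4  q4 
(> = start, * = accepting)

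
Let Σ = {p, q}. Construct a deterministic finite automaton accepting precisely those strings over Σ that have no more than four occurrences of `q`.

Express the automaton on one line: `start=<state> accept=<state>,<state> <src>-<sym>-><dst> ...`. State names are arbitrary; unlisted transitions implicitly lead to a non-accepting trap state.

Only the number of `q`s matters, and only up to 5. Make a chain A → B → C → D → E → F advanced by each `q` (with F absorbing); every other symbol self-loops. The accepting set is {A, B, C, D, E}.
A 6-state machine:
       p  q 
>* A   A  B 
 * B   B  C 
 * C   C  D 
 * D   D  E 
 * E   E  F 
   F   F  F 
(> = start, * = accepting)

start=A accept=A,B,C,D,E A-p->A A-q->B B-p->B B-q->C C-p->C C-q->D D-p->D D-q->E E-p->E E-q->F F-p->F F-q->F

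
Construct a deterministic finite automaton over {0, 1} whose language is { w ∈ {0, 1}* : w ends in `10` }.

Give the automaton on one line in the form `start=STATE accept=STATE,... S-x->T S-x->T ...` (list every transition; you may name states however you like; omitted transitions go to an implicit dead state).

Let each state record the length of the longest suffix of the input read so far that is also a prefix of `10`. S1 means the last symbol is `1`; S2 means the last 2 symbols are `10`. Accept only at S2, where the string currently ends in `10`.
A 3-state machine:
        0   1  
>  S0   S0  S1 
   S1   S2  S1 
 * S2   S0  S1 
(> = start, * = accepting)

start=S0 accept=S2 S0-0->S0 S0-1->S1 S1-0->S2 S1-1->S1 S2-0->S0 S2-1->S1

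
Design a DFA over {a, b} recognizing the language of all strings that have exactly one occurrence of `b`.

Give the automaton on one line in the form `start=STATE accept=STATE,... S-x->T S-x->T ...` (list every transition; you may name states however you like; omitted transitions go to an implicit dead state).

Count `b`s, saturating at 2: state q0 means no `b` yet, q1 means one `b` seen, q2 means more than one. Each `b` increments (capped at q2); other symbols loop. Accept from {q1}.
        a   b  
>  q0   q0  q1 
 * q1   q1  q2 
   q2   q2  q2 
(> = start, * = accepting)

start=q0 accept=q1 q0-a->q0 q0-b->q1 q1-a->q1 q1-b->q2 q2-a->q2 q2-b->q2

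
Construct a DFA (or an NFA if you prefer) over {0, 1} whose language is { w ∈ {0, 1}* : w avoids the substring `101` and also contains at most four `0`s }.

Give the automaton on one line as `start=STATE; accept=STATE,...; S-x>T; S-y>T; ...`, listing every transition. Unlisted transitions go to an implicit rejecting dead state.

Run two small machines in parallel and take their product. One (4 states) tracks partial matches of the forbidden pattern `101`; the other (6 states) tracks the count of `0`s, saturating at 5. Each combined state is a pair, one component from each; accept when both components accept. After merging equivalent states the machine shrinks.
With 14 states:
          0    1  
>* S0     S1   S2 
 * S1     S3   S4 
 * S2     S5   S2 
 * S3     S6   S7 
 * S4     S8   S4 
 * S5     S3   S9 
 * S6    S10  S11 
 * S7    S12   S7 
 * S8     S6   S9 
   S9     S9   S9 
 * S10    S9  S10 
 * S11   S13  S11 
 * S12   S10   S9 
 * S13    S9   S9 
(> = start, * = accepting)

start=S0; accept=S0,S1,S2,S3,S4,S5,S6,S7,S8,S10,S11,S12,S13; S0-0>S1; S0-1>S2; S1-0>S3; S1-1>S4; S2-0>S5; S2-1>S2; S3-0>S6; S3-1>S7; S4-0>S8; S4-1>S4; S5-0>S3; S5-1>S9; S6-0>S10; S6-1>S11; S7-0>S12; S7-1>S7; S8-0>S6; S8-1>S9; S9-0>S9; S9-1>S9; S10-0>S9; S10-1>S10; S11-0>S13; S11-1>S11; S12-0>S10; S12-1>S9; S13-0>S9; S13-1>S9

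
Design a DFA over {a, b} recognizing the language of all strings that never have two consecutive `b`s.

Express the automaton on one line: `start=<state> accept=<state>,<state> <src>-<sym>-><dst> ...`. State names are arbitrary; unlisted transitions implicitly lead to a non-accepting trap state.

start=s0 accept=s0,s1 s0-a->s0 s0-b->s1 s1-a->s0 s1-b->s2 s2-a->s2 s2-b->s2

This is the complement of 'contains `bb`'. Use the same substring-matching states — s0 through s2 holding how much of `bb` has just been matched — but flip the accepting set: everything except the trap s2 accepts.
        a   b  
>* s0   s0  s1 
 * s1   s0  s2 
   s2   s2  s2 
(> = start, * = accepting)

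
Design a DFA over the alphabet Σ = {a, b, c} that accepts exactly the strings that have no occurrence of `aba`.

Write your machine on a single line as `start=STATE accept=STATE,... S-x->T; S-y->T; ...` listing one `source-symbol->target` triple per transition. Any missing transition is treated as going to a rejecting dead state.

start=q0; accept=q0,q1,q2; q0-a->q1; q0-b->q0; q0-c->q0; q1-a->q1; q1-b->q2; q1-c->q0; q2-a->q3; q2-b->q0; q2-c->q0; q3-a->q3; q3-b->q3; q3-c->q3

This is the complement of 'contains `aba`'. Use the same substring-matching states — q0 through q3 holding how much of `aba` has just been matched — but flip the accepting set: everything except the trap q3 accepts.
A 4-state machine:
        a   b   c  
>* q0   q1  q0  q0 
 * q1   q1  q2  q0 
 * q2   q3  q0  q0 
   q3   q3  q3  q3 
(> = start, * = accepting)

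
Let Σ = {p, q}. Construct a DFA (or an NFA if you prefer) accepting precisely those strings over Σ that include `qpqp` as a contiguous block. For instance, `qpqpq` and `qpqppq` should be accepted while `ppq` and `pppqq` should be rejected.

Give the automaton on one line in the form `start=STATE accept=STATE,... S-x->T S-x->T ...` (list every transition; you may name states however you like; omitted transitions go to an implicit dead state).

States A..D record the length of the longest prefix of `qpqp` that matches the current input suffix. Reaching E means `qpqp` has been seen, and we stay there forever. Accept from E.
A 5-state machine:
       p  q 
>  A   A  B 
   B   C  B 
   C   A  D 
   D   E  B 
 * E   E  E 
(> = start, * = accepting)

start=A accept=E A-p->A A-q->B B-p->C B-q->B C-p->A C-q->D D-p->E D-q->B E-p->E E-q->E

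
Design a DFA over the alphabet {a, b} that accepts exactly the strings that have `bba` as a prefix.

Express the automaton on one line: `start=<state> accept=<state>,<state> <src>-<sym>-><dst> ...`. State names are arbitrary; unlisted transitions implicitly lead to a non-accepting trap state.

start=q0 accept=q3 q0-a->q4 q0-b->q1 q1-a->q4 q1-b->q2 q2-a->q3 q2-b->q4 q3-a->q3 q3-b->q3 q4-a->q4 q4-b->q4

Walk along `bba` while the input agrees: from q0 take `b` to q1, and so on. Any deviation drops to the rejecting sink q4. Once q3 is reached the prefix is confirmed and every continuation is accepted.
        a   b  
>  q0   q4  q1 
   q1   q4  q2 
   q2   q3  q4 
 * q3   q3  q3 
   q4   q4  q4 
(> = start, * = accepting)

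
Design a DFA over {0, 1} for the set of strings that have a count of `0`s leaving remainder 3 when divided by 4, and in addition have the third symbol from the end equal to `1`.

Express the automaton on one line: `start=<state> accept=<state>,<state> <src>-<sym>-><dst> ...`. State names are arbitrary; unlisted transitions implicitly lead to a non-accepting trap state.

start=S0 accept=S10,S12,S13,S14 S0-0->S1 S0-1->S0 S1-0->S2 S1-1->S3 S2-0->S4 S2-1->S5 S3-0->S6 S3-1->S3 S4-0->S0 S4-1->S7 S5-0->S8 S5-1->S9 S6-0->S10 S6-1->S5 S7-0->S0 S7-1->S11 S8-0->S0 S8-1->S12 S9-0->S13 S9-1->S9 S10-0->S0 S10-1->S7 S11-0->S0 S11-1->S14 S12-0->S0 S12-1->S11 S13-0->S0 S13-1->S12 S14-0->S0 S14-1->S14

Handle the two conditions separately and then intersect. The first has 4 states tracking the count of `0`s modulo 4; the second has 15 states tracking the last 3 symbols read. A product state is a pair (one from each), accepting exactly when both do. Minimizing collapses redundant product states.
With 15 states:
          0    1  
>  S0     S1   S0 
   S1     S2   S3 
   S2     S4   S5 
   S3     S6   S3 
   S4     S0   S7 
   S5     S8   S9 
   S6    S10   S5 
   S7     S0  S11 
   S8     S0  S12 
   S9    S13   S9 
 * S10    S0   S7 
   S11    S0  S14 
 * S12    S0  S11 
 * S13    S0  S12 
 * S14    S0  S14 
(> = start, * = accepting)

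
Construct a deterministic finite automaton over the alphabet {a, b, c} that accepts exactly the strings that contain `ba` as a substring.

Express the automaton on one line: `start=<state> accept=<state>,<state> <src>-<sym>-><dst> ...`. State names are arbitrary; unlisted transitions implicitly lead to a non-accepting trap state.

start=s0 accept=s2 s0-a->s0 s0-b->s1 s0-c->s0 s1-a->s2 s1-b->s1 s1-c->s0 s2-a->s2 s2-b->s2 s2-c->s2

Track how much of `ba` has been matched so far: state s0 is no progress, s2 is the absorbing accept state reached once `ba` has occurred. Intermediate states record partial matches; on a mismatch, fall back to the longest reusable overlap.
3 states suffice.
        a   b   c  
>  s0   s0  s1  s0 
   s1   s2  s1  s0 
 * s2   s2  s2  s2 
(> = start, * = accepting)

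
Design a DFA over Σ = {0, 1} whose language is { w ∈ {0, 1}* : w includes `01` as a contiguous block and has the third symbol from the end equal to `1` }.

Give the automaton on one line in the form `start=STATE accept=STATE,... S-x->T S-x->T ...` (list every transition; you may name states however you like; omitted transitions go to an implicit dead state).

start=q0 accept=q12,q15,q16,q17 q0-0->q1 q0-1->q2 q1-0->q3 q1-1->q4 q2-0->q5 q2-1->q6 q3-0->q7 q3-1->q8 q4-0->q9 q4-1->q10 q5-0->q11 q5-1->q12 q6-0->q13 q6-1->q14 q7-0->q7 q7-1->q8 q8-0->q9 q8-1->q10 q9-0->q15 q9-1->q12 q10-0->q16 q10-1->q17 q11-0->q7 q11-1->q8 q12-0->q9 q12-1->q10 q13-0->q11 q13-1->q12 q14-0->q13 q14-1->q14 q15-0->q18 q15-1->q8 q16-0->q15 q16-1->q12 q17-0->q16 q17-1->q17 q18-0->q18 q18-1->q8

Build one automaton per condition and run them in lockstep. The first has 3 states tracking whether and how much of `01` has been seen; the second has 15 states tracking the last 3 symbols read. A product state is a pair (one from each), accepting exactly when both do.
With 19 states:
          0    1  
>  q0     q1   q2 
   q1     q3   q4 
   q2     q5   q6 
   q3     q7   q8 
   q4     q9  q10 
   q5    q11  q12 
   q6    q13  q14 
   q7     q7   q8 
   q8     q9  q10 
   q9    q15  q12 
   q10   q16  q17 
   q11    q7   q8 
 * q12    q9  q10 
   q13   q11  q12 
   q14   q13  q14 
 * q15   q18   q8 
 * q16   q15  q12 
 * q17   q16  q17 
   q18   q18   q8 
(> = start, * = accepting)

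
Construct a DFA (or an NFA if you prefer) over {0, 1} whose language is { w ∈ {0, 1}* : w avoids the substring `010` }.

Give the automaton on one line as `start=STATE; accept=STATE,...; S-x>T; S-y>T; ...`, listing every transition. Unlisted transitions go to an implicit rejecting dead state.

Track partial matches of the forbidden pattern `010`. State q3 is a dead state reached once `010` has occurred; every other state accepts. q0 means no part of `010` is currently matched.
4 states suffice.
        0   1  
>* q0   q1  q0 
 * q1   q1  q2 
 * q2   q3  q0 
   q3   q3  q3 
(> = start, * = accepting)

start=q0; accept=q0,q1,q2; q0-0>q1; q0-1>q0; q1-0>q1; q1-1>q2; q2-0>q3; q2-1>q0; q3-0>q3; q3-1>q3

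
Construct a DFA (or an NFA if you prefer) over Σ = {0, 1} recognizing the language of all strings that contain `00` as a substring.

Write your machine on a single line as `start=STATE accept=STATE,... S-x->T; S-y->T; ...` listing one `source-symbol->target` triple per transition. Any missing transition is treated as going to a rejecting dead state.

start=S0; accept=S2; S0-0->S1; S0-1->S0; S1-0->S2; S1-1->S0; S2-0->S2; S2-1->S2

Track how much of `00` has been matched so far: state S0 is no progress, S2 is the absorbing accept state reached once `00` has occurred. Intermediate states record partial matches; on a mismatch, fall back to the longest reusable overlap.
        0   1  
>  S0   S1  S0 
   S1   S2  S0 
 * S2   S2  S2 
(> = start, * = accepting)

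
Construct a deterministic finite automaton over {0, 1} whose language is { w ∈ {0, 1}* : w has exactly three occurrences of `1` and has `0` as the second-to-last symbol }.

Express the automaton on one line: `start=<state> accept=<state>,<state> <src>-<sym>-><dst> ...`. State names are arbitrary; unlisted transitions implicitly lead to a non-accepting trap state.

start=A accept=M,P A-0->B A-1->C B-0->D B-1->E C-0->F C-1->G D-0->D D-1->E E-0->F E-1->G F-0->H F-1->I G-0->J G-1->K H-0->H H-1->I I-0->J I-1->K J-0->L J-1->M K-0->N K-1->O L-0->L L-1->M M-0->N M-1->O N-0->P N-1->Q O-0->R O-1->O P-0->P P-1->Q Q-0->R Q-1->O R-0->S R-1->Q S-0->S S-1->Q

Run two small machines in parallel and take their product. The first has 5 states tracking the count of `1`s, saturating at 4; the second has 7 states tracking the last 2 symbols read. A product state is a pair (one from each), accepting exactly when both do.
A 19-state machine:
       0  1 
>  A   B  C 
   B   D  E 
   C   F  G 
   D   D  E 
   E   F  G 
   F   H  I 
   G   J  K 
   H   H  I 
   I   J  K 
   J   L  M 
   K   N  O 
   L   L  M 
 * M   N  O 
   N   P  Q 
   O   R  O 
 * P   P  Q 
   Q   R  O 
   R   S  Q 
   S   S  Q 
(> = start, * = accepting)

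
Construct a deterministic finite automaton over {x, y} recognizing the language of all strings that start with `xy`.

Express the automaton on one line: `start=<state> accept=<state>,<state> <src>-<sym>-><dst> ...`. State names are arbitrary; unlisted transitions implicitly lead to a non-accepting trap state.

Check the first 2 symbols one by one: S0 through S1 record how many have matched `xy` so far; any wrong symbol goes to the dead state S3. After all 2 match we enter the accepting sink S2.
A 4-state machine:
        x   y  
>  S0   S1  S3 
   S1   S3  S2 
 * S2   S2  S2 
   S3   S3  S3 
(> = start, * = accepting)

start=S0 accept=S2 S0-x->S1 S0-y->S3 S1-x->S3 S1-y->S2 S2-x->S2 S2-y->S2 S3-x->S3 S3-y->S3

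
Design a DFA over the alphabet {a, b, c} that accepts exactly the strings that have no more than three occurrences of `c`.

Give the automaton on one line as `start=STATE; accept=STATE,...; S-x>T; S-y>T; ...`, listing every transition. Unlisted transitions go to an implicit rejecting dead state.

Count `c`s, saturating at 4: states q0 through q3 mean 0 through 3 `c`s seen; q4 means more than 3. Each `c` increments (capped at q4); other symbols loop. Accept from {q0, q1, q2, q3}.
A 5-state machine:
        a   b   c  
>* q0   q0  q0  q1 
 * q1   q1  q1  q2 
 * q2   q2  q2  q3 
 * q3   q3  q3  q4 
   q4   q4  q4  q4 
(> = start, * = accepting)

start=q0; accept=q0,q1,q2,q3; q0-a>q0; q0-b>q0; q0-c>q1; q1-a>q1; q1-b>q1; q1-c>q2; q2-a>q2; q2-b>q2; q2-c>q3; q3-a>q3; q3-b>q3; q3-c>q4; q4-a>q4; q4-b>q4; q4-c>q4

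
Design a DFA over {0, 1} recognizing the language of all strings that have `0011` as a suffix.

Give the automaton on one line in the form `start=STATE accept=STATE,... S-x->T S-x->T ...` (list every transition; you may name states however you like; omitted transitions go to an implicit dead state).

Let each state record the length of the longest suffix of the input read so far that is also a prefix of `0011`. S1 means the last symbol is `0`; S2 means the last 2 symbols are `00`; S3 means the last 3 symbols are `001`; S4 means the last 4 symbols are `0011`. Accept only at S4, where the string currently ends in `0011`.
        0   1  
>  S0   S1  S0 
   S1   S2  S0 
   S2   S2  S3 
   S3   S1  S4 
 * S4   S1  S0 
(> = start, * = accepting)

start=S0 accept=S4 S0-0->S1 S0-1->S0 S1-0->S2 S1-1->S0 S2-0->S2 S2-1->S3 S3-0->S1 S3-1->S4 S4-0->S1 S4-1->S0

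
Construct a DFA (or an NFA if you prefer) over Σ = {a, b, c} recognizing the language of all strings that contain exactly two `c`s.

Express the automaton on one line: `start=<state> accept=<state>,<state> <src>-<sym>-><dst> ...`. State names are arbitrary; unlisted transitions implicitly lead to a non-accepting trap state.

start=s0 accept=s2 s0-a->s0 s0-b->s0 s0-c->s1 s1-a->s1 s1-b->s1 s1-c->s2 s2-a->s2 s2-b->s2 s2-c->s3 s3-a->s3 s3-b->s3 s3-c->s3

Count `c`s, saturating at 3: states s0 through s2 mean 0 through 2 `c`s seen; s3 means more than 2. Each `c` increments (capped at s3); other symbols loop. Accept from {s2}.
A 4-state machine:
        a   b   c  
>  s0   s0  s0  s1 
   s1   s1  s1  s2 
 * s2   s2  s2  s3 
   s3   s3  s3  s3 
(> = start, * = accepting)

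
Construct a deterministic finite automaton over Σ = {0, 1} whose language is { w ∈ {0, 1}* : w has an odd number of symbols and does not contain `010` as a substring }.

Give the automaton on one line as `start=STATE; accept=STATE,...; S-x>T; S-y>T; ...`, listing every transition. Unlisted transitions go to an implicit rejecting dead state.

start=q0; accept=q1,q2,q5; q0-0>q1; q0-1>q2; q1-0>q3; q1-1>q4; q2-0>q3; q2-1>q0; q3-0>q1; q3-1>q5; q4-0>q6; q4-1>q2; q5-0>q7; q5-1>q0; q6-0>q7; q6-1>q7; q7-0>q6; q7-1>q6

Build one automaton per condition and run them in lockstep. The first has 2 states tracking the input length modulo 2; the second has 4 states tracking partial matches of the forbidden pattern `010`. A product state is a pair (one from each), accepting exactly when both do.
8 states suffice.
        0   1  
>  q0   q1  q2 
 * q1   q3  q4 
 * q2   q3  q0 
   q3   q1  q5 
   q4   q6  q2 
 * q5   q7  q0 
   q6   q7  q7 
   q7   q6  q6 
(> = start, * = accepting)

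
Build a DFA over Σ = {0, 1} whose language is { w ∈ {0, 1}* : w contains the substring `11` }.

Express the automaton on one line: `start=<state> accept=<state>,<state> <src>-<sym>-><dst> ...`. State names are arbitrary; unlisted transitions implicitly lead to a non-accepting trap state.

start=S0 accept=S2 S0-0->S0 S0-1->S1 S1-0->S0 S1-1->S2 S2-0->S2 S2-1->S2

Track how much of `11` has been matched so far: state S0 is no progress, S2 is the absorbing accept state reached once `11` has occurred. Intermediate states record partial matches; on a mismatch, fall back to the longest reusable overlap.
3 states suffice.
        0   1  
>  S0   S0  S1 
   S1   S0  S2 
 * S2   S2  S2 
(> = start, * = accepting)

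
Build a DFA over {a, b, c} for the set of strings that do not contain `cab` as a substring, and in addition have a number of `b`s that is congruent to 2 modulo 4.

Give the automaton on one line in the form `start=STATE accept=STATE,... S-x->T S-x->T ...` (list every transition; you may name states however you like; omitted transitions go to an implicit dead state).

Build one automaton per condition and run them in lockstep. The first has 4 states tracking partial matches of the forbidden pattern `cab`; the second has 4 states tracking the count of `b`s modulo 4. A product state is a pair (one from each), accepting exactly when both do. Minimizing collapses redundant product states.
13 states suffice.
          a    b    c  
>  q0     q0   q1   q2 
   q1     q1   q3   q4 
   q2     q5   q1   q2 
 * q3     q3   q6   q7 
   q4     q8   q3   q4 
   q5     q0   q9   q2 
   q6     q6   q0  q10 
 * q7    q11   q6   q7 
   q8     q1   q9   q4 
   q9     q9   q9   q9 
   q10   q12   q0  q10 
 * q11    q3   q9   q7 
   q12    q6   q9  q10 
(> = start, * = accepting)

start=q0 accept=q3,q7,q11 q0-a->q0 q0-b->q1 q0-c->q2 q1-a->q1 q1-b->q3 q1-c->q4 q2-a->q5 q2-b->q1 q2-c->q2 q3-a->q3 q3-b->q6 q3-c->q7 q4-a->q8 q4-b->q3 q4-c->q4 q5-a->q0 q5-b->q9 q5-c->q2 q6-a->q6 q6-b->q0 q6-c->q10 q7-a->q11 q7-b->q6 q7-c->q7 q8-a->q1 q8-b->q9 q8-c->q4 q9-a->q9 q9-b->q9 q9-c->q9 q10-a->q12 q10-b->q0 q10-c->q10 q11-a->q3 q11-b->q9 q11-c->q7 q12-a->q6 q12-b->q9 q12-c->q10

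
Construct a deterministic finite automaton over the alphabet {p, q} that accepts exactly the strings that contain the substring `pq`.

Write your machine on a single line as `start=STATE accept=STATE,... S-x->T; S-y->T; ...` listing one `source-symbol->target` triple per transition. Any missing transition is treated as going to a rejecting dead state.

start=A; accept=C; A-p->B; A-q->A; B-p->B; B-q->C; C-p->C; C-q->C

Track how much of `pq` has been matched so far: state A is no progress, C is the absorbing accept state reached once `pq` has occurred. Intermediate states record partial matches; on a mismatch, fall back to the longest reusable overlap.
3 states suffice.
       p  q 
>  A   B  A 
   B   B  C 
 * C   C  C 
(> = start, * = accepting)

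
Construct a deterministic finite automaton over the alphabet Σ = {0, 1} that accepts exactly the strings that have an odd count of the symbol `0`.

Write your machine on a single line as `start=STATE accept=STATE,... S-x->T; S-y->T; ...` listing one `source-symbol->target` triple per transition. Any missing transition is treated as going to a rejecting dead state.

start=A; accept=B; A-0->B; A-1->A; B-0->A; B-1->B

The only thing that matters is how many `0`s have appeared, reduced mod 2. Use one state per residue: A for 0, …, B for 1. Reading `0` moves to the next residue; anything else stays put. B is accepting.
       0  1 
>  A   B  A 
 * B   A  B 
(> = start, * = accepting)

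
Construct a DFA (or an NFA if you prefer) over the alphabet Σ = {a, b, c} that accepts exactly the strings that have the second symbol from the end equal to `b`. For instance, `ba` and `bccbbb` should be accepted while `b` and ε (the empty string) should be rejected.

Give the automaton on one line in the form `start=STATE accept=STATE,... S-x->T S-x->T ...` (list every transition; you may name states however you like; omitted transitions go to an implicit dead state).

start=s0 accept=s7,s8,s9 s0-a->s1 s0-b->s2 s0-c->s3 s1-a->s4 s1-b->s5 s1-c->s6 s2-a->s7 s2-b->s8 s2-c->s9 s3-a->s10 s3-b->s11 s3-c->s12 s4-a->s4 s4-b->s5 s4-c->s6 s5-a->s7 s5-b->s8 s5-c->s9 s6-a->s10 s6-b->s11 s6-c->s12 s7-a->s4 s7-b->s5 s7-c->s6 s8-a->s7 s8-b->s8 s8-c->s9 s9-a->s10 s9-b->s11 s9-c->s12 s10-a->s4 s10-b->s5 s10-c->s6 s11-a->s7 s11-b->s8 s11-c->s9 s12-a->s10 s12-b->s11 s12-c->s12

A DFA must remember the last 2 symbols (since which symbol is second-to-last isn't known until the input ends). Use one state per possible window of the last ≤2 symbols; accept from those whose window starts with `b`.
13 states suffice.
          a    b    c  
>  s0     s1   s2   s3 
   s1     s4   s5   s6 
   s2     s7   s8   s9 
   s3    s10  s11  s12 
   s4     s4   s5   s6 
   s5     s7   s8   s9 
   s6    s10  s11  s12 
 * s7     s4   s5   s6 
 * s8     s7   s8   s9 
 * s9    s10  s11  s12 
   s10    s4   s5   s6 
   s11    s7   s8   s9 
   s12   s10  s11  s12 
(> = start, * = accepting)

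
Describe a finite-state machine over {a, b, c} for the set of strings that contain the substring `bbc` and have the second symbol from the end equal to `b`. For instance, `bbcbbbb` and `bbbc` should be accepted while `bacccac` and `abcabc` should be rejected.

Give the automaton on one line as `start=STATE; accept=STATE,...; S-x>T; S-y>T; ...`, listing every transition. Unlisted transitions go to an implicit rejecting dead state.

start=q0; accept=q3,q6; q0-a>q0; q0-b>q1; q0-c>q0; q1-a>q0; q1-b>q2; q1-c>q0; q2-a>q0; q2-b>q2; q2-c>q3; q3-a>q4; q3-b>q5; q3-c>q4; q4-a>q4; q4-b>q5; q4-c>q4; q5-a>q3; q5-b>q6; q5-c>q3; q6-a>q3; q6-b>q6; q6-c>q3

Build one automaton per condition and run them in lockstep. One (4 states) tracks whether and how much of `bbc` has been seen; the other (13 states) tracks the last 2 symbols read. Each combined state is a pair, one component from each; accept when both components accept. After merging equivalent states the machine shrinks.
        a   b   c  
>  q0   q0  q1  q0 
   q1   q0  q2  q0 
   q2   q0  q2  q3 
 * q3   q4  q5  q4 
   q4   q4  q5  q4 
   q5   q3  q6  q3 
 * q6   q3  q6  q3 
(> = start, * = accepting)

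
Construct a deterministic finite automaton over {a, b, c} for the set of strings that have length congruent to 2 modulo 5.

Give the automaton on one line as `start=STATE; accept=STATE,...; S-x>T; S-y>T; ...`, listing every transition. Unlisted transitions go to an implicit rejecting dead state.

start=S0; accept=S2; S0-a>S1; S0-b>S1; S0-c>S1; S1-a>S2; S1-b>S2; S1-c>S2; S2-a>S3; S2-b>S3; S2-c>S3; S3-a>S4; S3-b>S4; S3-c>S4; S4-a>S0; S4-b>S0; S4-c>S0

Only the length mod 5 matters, so use a 5-cycle: from any state, every input symbol moves to the next state, wrapping S4 back to S0. Mark S2 accepting.
5 states suffice.
        a   b   c  
>  S0   S1  S1  S1 
   S1   S2  S2  S2 
 * S2   S3  S3  S3 
   S3   S4  S4  S4 
   S4   S0  S0  S0 
(> = start, * = accepting)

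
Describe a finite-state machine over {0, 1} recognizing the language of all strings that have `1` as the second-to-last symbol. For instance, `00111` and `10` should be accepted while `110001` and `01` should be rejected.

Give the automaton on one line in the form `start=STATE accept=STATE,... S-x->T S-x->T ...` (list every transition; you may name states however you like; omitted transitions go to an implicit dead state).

A DFA must remember the last 2 symbols (since which symbol is second-to-last isn't known until the input ends). Use one state per possible window of the last ≤2 symbols; accept from those whose window starts with `1`.
       0  1 
>  A   B  C 
   B   D  E 
   C   F  G 
   D   D  E 
   E   F  G 
 * F   D  E 
 * G   F  G 
(> = start, * = accepting)

start=A accept=F,G A-0->B A-1->C B-0->D B-1->E C-0->F C-1->G D-0->D D-1->E E-0->F E-1->G F-0->D F-1->E G-0->F G-1->G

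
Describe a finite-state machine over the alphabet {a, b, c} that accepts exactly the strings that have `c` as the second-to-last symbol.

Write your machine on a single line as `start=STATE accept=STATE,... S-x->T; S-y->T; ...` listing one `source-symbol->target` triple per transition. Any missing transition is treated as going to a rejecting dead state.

start=q0; accept=q10,q11,q12; q0-a->q1; q0-b->q2; q0-c->q3; q1-a->q4; q1-b->q5; q1-c->q6; q2-a->q7; q2-b->q8; q2-c->q9; q3-a->q10; q3-b->q11; q3-c->q12; q4-a->q4; q4-b->q5; q4-c->q6; q5-a->q7; q5-b->q8; q5-c->q9; q6-a->q10; q6-b->q11; q6-c->q12; q7-a->q4; q7-b->q5; q7-c->q6; q8-a->q7; q8-b->q8; q8-c->q9; q9-a->q10; q9-b->q11; q9-c->q12; q10-a->q4; q10-b->q5; q10-c->q6; q11-a->q7; q11-b->q8; q11-c->q9; q12-a->q10; q12-b->q11; q12-c->q12

Because acceptance depends on a position counted from the end, the machine has to buffer the most recent 2 symbols. Make each state the string of the last up-to-2 symbols read; on input `x` shift the window left and append `x`. Accept when the buffered window has length 2 and begins with `c`.
13 states suffice.
          a    b    c  
>  q0     q1   q2   q3 
   q1     q4   q5   q6 
   q2     q7   q8   q9 
   q3    q10  q11  q12 
   q4     q4   q5   q6 
   q5     q7   q8   q9 
   q6    q10  q11  q12 
   q7     q4   q5   q6 
   q8     q7   q8   q9 
   q9    q10  q11  q12 
 * q10    q4   q5   q6 
 * q11    q7   q8   q9 
 * q12   q10  q11  q12 
(> = start, * = accepting)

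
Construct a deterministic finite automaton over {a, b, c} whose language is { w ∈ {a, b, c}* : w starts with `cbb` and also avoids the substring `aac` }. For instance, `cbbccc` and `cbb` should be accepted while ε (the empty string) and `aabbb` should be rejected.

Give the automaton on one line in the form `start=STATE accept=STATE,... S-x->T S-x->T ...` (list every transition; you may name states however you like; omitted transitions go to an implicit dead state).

start=S0 accept=S4,S5,S6 S0-a->S1 S0-b->S1 S0-c->S2 S1-a->S1 S1-b->S1 S1-c->S1 S2-a->S1 S2-b->S3 S2-c->S1 S3-a->S1 S3-b->S4 S3-c->S1 S4-a->S5 S4-b->S4 S4-c->S4 S5-a->S6 S5-b->S4 S5-c->S4 S6-a->S6 S6-b->S4 S6-c->S1

Handle the two conditions separately and then intersect. The first has 5 states tracking whether the input so far still matches the prefix `cbb`; the second has 4 states tracking partial matches of the forbidden pattern `aac`. A product state is a pair (one from each), accepting exactly when both do. After merging equivalent states the machine shrinks.
A 7-state machine:
        a   b   c  
>  S0   S1  S1  S2 
   S1   S1  S1  S1 
   S2   S1  S3  S1 
   S3   S1  S4  S1 
 * S4   S5  S4  S4 
 * S5   S6  S4  S4 
 * S6   S6  S4  S1 
(> = start, * = accepting)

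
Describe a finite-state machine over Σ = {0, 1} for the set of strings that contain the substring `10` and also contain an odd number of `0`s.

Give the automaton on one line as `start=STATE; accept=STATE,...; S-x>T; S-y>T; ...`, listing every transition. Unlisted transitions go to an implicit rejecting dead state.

Run two small machines in parallel and take their product. One (3 states) tracks whether and how much of `10` has been seen; the other (2 states) tracks the count of `0`s modulo 2. Each combined state is a pair, one component from each; accept when both components accept. After merging equivalent states the machine shrinks.
With 5 states:
        0   1  
>  s0   s1  s2 
   s1   s0  s3 
   s2   s4  s2 
   s3   s2  s3 
 * s4   s2  s4 
(> = start, * = accepting)

start=s0; accept=s4; s0-0>s1; s0-1>s2; s1-0>s0; s1-1>s3; s2-0>s4; s2-1>s2; s3-0>s2; s3-1>s3; s4-0>s2; s4-1>s4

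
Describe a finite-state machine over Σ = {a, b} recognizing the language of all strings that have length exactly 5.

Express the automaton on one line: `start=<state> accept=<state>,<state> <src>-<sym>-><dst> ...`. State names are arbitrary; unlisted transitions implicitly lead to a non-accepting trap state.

We only need to distinguish lengths 0, 1, …, 5, and '>5'. Chain q0 → q1 → q2 → q3 → q4 → q5 → q6 on every symbol, with q6 looping. Accepting states: {q5}.
A 7-state machine:
        a   b  
>  q0   q1  q1 
   q1   q2  q2 
   q2   q3  q3 
   q3   q4  q4 
   q4   q5  q5 
 * q5   q6  q6 
   q6   q6  q6 
(> = start, * = accepting)

start=q0 accept=q5 q0-a->q1 q0-b->q1 q1-a->q2 q1-b->q2 q2-a->q3 q2-b->q3 q3-a->q4 q3-b->q4 q4-a->q5 q4-b->q5 q5-a->q6 q5-b->q6 q6-a->q6 q6-b->q6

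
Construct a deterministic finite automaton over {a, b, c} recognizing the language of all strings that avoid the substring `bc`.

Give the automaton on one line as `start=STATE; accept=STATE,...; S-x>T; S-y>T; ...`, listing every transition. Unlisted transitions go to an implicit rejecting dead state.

start=s0; accept=s0,s1; s0-a>s0; s0-b>s1; s0-c>s0; s1-a>s0; s1-b>s1; s1-c>s2; s2-a>s2; s2-b>s2; s2-c>s2

This is the complement of 'contains `bc`'. Use the same substring-matching states — s0 through s2 holding how much of `bc` has just been matched — but flip the accepting set: everything except the trap s2 accepts.
A 3-state machine:
        a   b   c  
>* s0   s0  s1  s0 
 * s1   s0  s1  s2 
   s2   s2  s2  s2 
(> = start, * = accepting)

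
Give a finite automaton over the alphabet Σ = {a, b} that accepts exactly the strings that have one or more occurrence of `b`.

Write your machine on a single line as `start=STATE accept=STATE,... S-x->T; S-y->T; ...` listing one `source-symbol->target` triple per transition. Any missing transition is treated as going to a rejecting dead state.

start=q0; accept=q1,q2; q0-a->q0; q0-b->q1; q1-a->q1; q1-b->q2; q2-a->q2; q2-b->q2

Count `b`s, saturating at 2: state q0 means no `b` yet, q1 means one `b` seen, q2 means more than one. Each `b` increments (capped at q2); other symbols loop. Accept from {q1, q2}.
3 states suffice.
        a   b  
>  q0   q0  q1 
 * q1   q1  q2 
 * q2   q2  q2 
(> = start, * = accepting)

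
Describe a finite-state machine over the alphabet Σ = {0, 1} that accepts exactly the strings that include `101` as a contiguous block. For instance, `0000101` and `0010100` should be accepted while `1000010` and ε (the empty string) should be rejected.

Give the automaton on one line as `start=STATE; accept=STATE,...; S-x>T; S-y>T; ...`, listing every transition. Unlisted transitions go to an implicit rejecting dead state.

start=A; accept=D; A-0>A; A-1>B; B-0>C; B-1>B; C-0>A; C-1>D; D-0>D; D-1>D

Track how much of `101` has been matched so far: state A is no progress, D is the absorbing accept state reached once `101` has occurred. Intermediate states record partial matches; on a mismatch, fall back to the longest reusable overlap.
A 4-state machine:
       0  1 
>  A   A  B 
   B   C  B 
   C   A  D 
 * D   D  D 
(> = start, * = accepting)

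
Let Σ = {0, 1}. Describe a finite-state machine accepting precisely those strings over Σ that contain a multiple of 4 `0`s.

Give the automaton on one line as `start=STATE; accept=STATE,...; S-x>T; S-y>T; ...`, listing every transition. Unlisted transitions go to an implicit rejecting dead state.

Keep the running count of `0`s modulo 4: each `0` advances along the cycle q0 → q1 → q2 → q3 → q0 while other symbols loop. Accept at q0.
4 states suffice.
        0   1  
>* q0   q1  q0 
   q1   q2  q1 
   q2   q3  q2 
   q3   q0  q3 
(> = start, * = accepting)

start=q0; accept=q0; q0-0>q1; q0-1>q0; q1-0>q2; q1-1>q1; q2-0>q3; q2-1>q2; q3-0>q0; q3-1>q3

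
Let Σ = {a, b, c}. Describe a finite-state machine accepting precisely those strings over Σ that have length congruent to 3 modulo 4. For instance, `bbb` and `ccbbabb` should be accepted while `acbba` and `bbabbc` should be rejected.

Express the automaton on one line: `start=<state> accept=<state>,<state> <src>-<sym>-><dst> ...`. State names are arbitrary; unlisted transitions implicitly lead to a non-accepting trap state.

start=q0 accept=q3 q0-a->q1 q0-b->q1 q0-c->q1 q1-a->q2 q1-b->q2 q1-c->q2 q2-a->q3 q2-b->q3 q2-c->q3 q3-a->q0 q3-b->q0 q3-c->q0

Only the length mod 4 matters, so use a 4-cycle: from any state, every input symbol moves to the next state, wrapping q3 back to q0. Mark q3 accepting.
4 states suffice.
        a   b   c  
>  q0   q1  q1  q1 
   q1   q2  q2  q2 
   q2   q3  q3  q3 
 * q3   q0  q0  q0 
(> = start, * = accepting)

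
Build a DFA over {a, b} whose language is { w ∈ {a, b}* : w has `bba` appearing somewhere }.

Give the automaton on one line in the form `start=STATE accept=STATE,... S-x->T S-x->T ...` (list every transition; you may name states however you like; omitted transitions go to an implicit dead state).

start=s0 accept=s3 s0-a->s0 s0-b->s1 s1-a->s0 s1-b->s2 s2-a->s3 s2-b->s2 s3-a->s3 s3-b->s3

States s0..s2 record the length of the longest prefix of `bba` that matches the current input suffix. Reaching s3 means `bba` has been seen, and we stay there forever. Accept from s3.
With 4 states:
        a   b  
>  s0   s0  s1 
   s1   s0  s2 
   s2   s3  s2 
 * s3   s3  s3 
(> = start, * = accepting)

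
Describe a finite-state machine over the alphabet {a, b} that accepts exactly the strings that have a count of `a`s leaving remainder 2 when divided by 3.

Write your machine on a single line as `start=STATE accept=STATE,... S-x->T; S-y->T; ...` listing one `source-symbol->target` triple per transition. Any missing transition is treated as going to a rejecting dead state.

start=s0; accept=s2; s0-a->s1; s0-b->s0; s1-a->s2; s1-b->s1; s2-a->s0; s2-b->s2

The only thing that matters is how many `a`s have appeared, reduced mod 3. Use one state per residue: s0 for 0, …, s2 for 2. Reading `a` moves to the next residue; anything else stays put. s2 is accepting.
3 states suffice.
        a   b  
>  s0   s1  s0 
   s1   s2  s1 
 * s2   s0  s2 
(> = start, * = accepting)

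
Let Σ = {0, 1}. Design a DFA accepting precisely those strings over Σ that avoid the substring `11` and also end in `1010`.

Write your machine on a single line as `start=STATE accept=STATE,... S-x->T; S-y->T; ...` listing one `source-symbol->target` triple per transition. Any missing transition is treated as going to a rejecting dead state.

start=S0; accept=S5; S0-0->S0; S0-1->S1; S1-0->S2; S1-1->S3; S2-0->S0; S2-1->S4; S3-0->S3; S3-1->S3; S4-0->S5; S4-1->S3; S5-0->S0; S5-1->S4

Build one automaton per condition and run them in lockstep. The first has 3 states tracking partial matches of the forbidden pattern `11`; the second has 5 states tracking how much of the suffix `1010` has currently been matched. A product state is a pair (one from each), accepting exactly when both do. Minimizing collapses redundant product states.
With 6 states:
        0   1  
>  S0   S0  S1 
   S1   S2  S3 
   S2   S0  S4 
   S3   S3  S3 
   S4   S5  S3 
 * S5   S0  S4 
(> = start, * = accepting)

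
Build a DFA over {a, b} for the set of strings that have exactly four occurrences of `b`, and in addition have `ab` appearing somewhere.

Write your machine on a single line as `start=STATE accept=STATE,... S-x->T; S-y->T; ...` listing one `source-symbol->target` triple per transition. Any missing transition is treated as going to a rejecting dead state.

Run two small machines in parallel and take their product. The first has 6 states tracking the count of `b`s, saturating at 5; the second has 3 states tracking whether and how much of `ab` has been seen. A product state is a pair (one from each), accepting exactly when both do. Minimizing collapses redundant product states.
10 states suffice.
        a   b  
>  S0   S1  S2 
   S1   S1  S3 
   S2   S3  S4 
   S3   S3  S5 
   S4   S5  S6 
   S5   S5  S7 
   S6   S7  S8 
   S7   S7  S9 
   S8   S8  S8 
 * S9   S9  S8 
(> = start, * = accepting)

start=S0; accept=S9; S0-a->S1; S0-b->S2; S1-a->S1; S1-b->S3; S2-a->S3; S2-b->S4; S3-a->S3; S3-b->S5; S4-a->S5; S4-b->S6; S5-a->S5; S5-b->S7; S6-a->S7; S6-b->S8; S7-a->S7; S7-b->S9; S8-a->S8; S8-b->S8; S9-a->S9; S9-b->S8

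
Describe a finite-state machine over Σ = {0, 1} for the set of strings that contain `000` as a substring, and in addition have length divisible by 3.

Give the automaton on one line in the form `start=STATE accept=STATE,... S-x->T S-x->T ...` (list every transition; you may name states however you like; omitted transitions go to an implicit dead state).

Handle the two conditions separately and then intersect. One (4 states) tracks whether and how much of `000` has been seen; the other (3 states) tracks the input length modulo 3. Each combined state is a pair, one component from each; accept when both components accept.
A 12-state machine:
          0    1  
>  s0     s1   s2 
   s1     s3   s4 
   s2     s5   s4 
   s3     s6   s0 
   s4     s7   s0 
   s5     s8   s0 
 * s6     s9   s9 
   s7    s10   s2 
   s8     s9   s2 
   s9    s11  s11 
   s10   s11   s4 
   s11    s6   s6 
(> = start, * = accepting)

start=s0 accept=s6 s0-0->s1 s0-1->s2 s1-0->s3 s1-1->s4 s2-0->s5 s2-1->s4 s3-0->s6 s3-1->s0 s4-0->s7 s4-1->s0 s5-0->s8 s5-1->s0 s6-0->s9 s6-1->s9 s7-0->s10 s7-1->s2 s8-0->s9 s8-1->s2 s9-0->s11 s9-1->s11 s10-0->s11 s10-1->s4 s11-0->s6 s11-1->s6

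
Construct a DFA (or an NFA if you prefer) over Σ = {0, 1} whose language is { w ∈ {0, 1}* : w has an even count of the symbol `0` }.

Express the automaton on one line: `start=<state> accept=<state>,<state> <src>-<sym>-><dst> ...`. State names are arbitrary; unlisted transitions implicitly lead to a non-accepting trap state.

start=s0 accept=s0 s0-0->s1 s0-1->s0 s1-0->s0 s1-1->s1

Keep the running count of `0`s modulo 2: each `0` advances along the cycle s0 → s1 → s0 while other symbols loop. Accept at s0.
        0   1  
>* s0   s1  s0 
   s1   s0  s1 
(> = start, * = accepting)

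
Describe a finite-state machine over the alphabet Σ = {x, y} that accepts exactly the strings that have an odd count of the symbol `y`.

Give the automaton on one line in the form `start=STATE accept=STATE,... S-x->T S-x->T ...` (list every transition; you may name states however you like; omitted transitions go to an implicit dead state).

The only thing that matters is how many `y`s have appeared, reduced mod 2. Use one state per residue: S0 for 0, …, S1 for 1. Reading `y` moves to the next residue; anything else stays put. S1 is accepting.
A 2-state machine:
        x   y  
>  S0   S0  S1 
 * S1   S1  S0 
(> = start, * = accepting)

start=S0 accept=S1 S0-x->S0 S0-y->S1 S1-x->S1 S1-y->S0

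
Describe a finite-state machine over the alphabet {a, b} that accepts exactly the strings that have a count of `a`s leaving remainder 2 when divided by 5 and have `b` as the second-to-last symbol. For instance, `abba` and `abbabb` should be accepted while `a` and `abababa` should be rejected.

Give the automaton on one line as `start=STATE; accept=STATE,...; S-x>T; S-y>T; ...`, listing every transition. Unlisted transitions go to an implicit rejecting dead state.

start=q0; accept=q6,q8; q0-a>q1; q0-b>q0; q1-a>q2; q1-b>q3; q2-a>q4; q2-b>q5; q3-a>q6; q3-b>q3; q4-a>q7; q4-b>q4; q5-a>q4; q5-b>q8; q6-a>q4; q6-b>q5; q7-a>q0; q7-b>q7; q8-a>q4; q8-b>q8

Handle the two conditions separately and then intersect. The first has 5 states tracking the count of `a`s modulo 5; the second has 7 states tracking the last 2 symbols read. A product state is a pair (one from each), accepting exactly when both do. Equivalent product states are then merged.
        a   b  
>  q0   q1  q0 
   q1   q2  q3 
   q2   q4  q5 
   q3   q6  q3 
   q4   q7  q4 
   q5   q4  q8 
 * q6   q4  q5 
   q7   q0  q7 
 * q8   q4  q8 
(> = start, * = accepting)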